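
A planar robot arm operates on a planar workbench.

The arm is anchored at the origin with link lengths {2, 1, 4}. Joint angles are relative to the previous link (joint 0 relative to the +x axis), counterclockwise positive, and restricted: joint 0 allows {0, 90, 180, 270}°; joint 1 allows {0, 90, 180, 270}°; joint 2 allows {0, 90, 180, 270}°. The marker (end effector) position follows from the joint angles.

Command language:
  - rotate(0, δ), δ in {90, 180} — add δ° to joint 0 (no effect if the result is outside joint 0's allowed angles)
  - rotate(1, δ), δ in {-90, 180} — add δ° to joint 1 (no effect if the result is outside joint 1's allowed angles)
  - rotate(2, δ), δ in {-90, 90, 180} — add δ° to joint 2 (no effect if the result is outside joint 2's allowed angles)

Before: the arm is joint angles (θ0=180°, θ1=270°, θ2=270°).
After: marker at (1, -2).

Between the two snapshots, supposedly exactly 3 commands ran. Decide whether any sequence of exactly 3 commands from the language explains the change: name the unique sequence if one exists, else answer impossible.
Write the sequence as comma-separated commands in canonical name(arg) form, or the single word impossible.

from: joint angles (θ0=180°, θ1=270°, θ2=270°)
step 1 (rotate(0, 90)): joint angles (θ0=270°, θ1=270°, θ2=270°)
step 2 (rotate(0, 90)): joint angles (θ0=0°, θ1=270°, θ2=270°)
step 3 (rotate(0, 90)): joint angles (θ0=90°, θ1=270°, θ2=270°)
no rival 3-sequence matches.

rotate(0, 90), rotate(0, 90), rotate(0, 90)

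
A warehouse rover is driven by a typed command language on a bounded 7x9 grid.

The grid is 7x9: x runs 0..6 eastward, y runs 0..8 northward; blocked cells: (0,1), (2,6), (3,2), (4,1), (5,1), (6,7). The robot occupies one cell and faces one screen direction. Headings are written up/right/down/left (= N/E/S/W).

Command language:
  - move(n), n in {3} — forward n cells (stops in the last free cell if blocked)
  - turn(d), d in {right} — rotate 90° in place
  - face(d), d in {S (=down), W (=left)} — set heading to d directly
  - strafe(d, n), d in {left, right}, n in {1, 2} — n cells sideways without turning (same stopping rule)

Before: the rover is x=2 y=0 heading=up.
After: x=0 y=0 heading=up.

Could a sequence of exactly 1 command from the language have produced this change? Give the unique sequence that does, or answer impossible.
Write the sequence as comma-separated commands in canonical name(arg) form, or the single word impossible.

key: heading stays N — the single command does not turn
t0: x=2 y=0 heading=up
[1] after strafe(left, 2): x=0 y=0 heading=up
no other 1-command option fits: unique.

strafe(left, 2)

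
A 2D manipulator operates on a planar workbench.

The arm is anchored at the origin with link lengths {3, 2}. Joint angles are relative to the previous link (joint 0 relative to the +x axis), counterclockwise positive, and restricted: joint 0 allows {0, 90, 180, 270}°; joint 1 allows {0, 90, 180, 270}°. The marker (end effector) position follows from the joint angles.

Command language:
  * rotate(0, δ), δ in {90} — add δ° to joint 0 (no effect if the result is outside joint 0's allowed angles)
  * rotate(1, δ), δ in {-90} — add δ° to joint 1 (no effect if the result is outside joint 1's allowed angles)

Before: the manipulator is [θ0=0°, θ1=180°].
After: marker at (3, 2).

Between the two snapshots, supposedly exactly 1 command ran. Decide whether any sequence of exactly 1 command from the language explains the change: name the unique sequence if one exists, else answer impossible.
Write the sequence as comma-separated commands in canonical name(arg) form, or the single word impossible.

rotate(1, -90)

initial: [θ0=0°, θ1=180°]
1. rotate(1, -90) → [θ0=0°, θ1=90°]
all 2 alternatives checked — unique.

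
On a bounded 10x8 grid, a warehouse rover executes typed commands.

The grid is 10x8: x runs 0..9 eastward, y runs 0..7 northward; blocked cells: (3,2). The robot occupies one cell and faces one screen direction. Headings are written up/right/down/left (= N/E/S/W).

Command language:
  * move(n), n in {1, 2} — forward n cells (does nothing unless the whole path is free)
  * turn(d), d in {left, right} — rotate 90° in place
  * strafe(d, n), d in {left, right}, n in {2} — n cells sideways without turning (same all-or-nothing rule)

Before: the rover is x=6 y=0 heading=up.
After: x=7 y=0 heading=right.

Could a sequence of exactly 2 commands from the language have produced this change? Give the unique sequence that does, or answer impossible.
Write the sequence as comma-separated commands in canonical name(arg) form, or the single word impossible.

key: position moved to (7,0) AND the heading swung to E — translation plus rotation needed
initial: x=6 y=0 heading=up
t=1 turn(right) ⇒ x=6 y=0 heading=right
t=2 move(1) ⇒ x=7 y=0 heading=right
no other 2-command option fits: unique.

turn(right), move(1)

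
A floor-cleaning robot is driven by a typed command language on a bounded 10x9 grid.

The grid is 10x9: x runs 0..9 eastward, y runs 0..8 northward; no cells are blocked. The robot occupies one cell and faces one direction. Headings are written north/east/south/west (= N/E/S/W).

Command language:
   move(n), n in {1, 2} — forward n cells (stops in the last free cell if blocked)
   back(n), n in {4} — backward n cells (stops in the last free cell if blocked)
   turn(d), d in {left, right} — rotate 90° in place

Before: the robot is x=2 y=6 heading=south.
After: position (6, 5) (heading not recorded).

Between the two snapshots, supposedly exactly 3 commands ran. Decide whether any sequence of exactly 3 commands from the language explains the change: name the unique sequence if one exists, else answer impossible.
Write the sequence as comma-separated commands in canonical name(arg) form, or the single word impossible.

move(1), turn(right), back(4)

key: running back(4) before move(1) would end elsewhere — order is forced
begin: x=2 y=6 heading=south
t=1 move(1) ⇒ x=2 y=5 heading=south
t=2 turn(right) ⇒ x=2 y=5 heading=west
t=3 back(4) ⇒ x=6 y=5 heading=west
uniquely the one of 125 3-step routes that fits.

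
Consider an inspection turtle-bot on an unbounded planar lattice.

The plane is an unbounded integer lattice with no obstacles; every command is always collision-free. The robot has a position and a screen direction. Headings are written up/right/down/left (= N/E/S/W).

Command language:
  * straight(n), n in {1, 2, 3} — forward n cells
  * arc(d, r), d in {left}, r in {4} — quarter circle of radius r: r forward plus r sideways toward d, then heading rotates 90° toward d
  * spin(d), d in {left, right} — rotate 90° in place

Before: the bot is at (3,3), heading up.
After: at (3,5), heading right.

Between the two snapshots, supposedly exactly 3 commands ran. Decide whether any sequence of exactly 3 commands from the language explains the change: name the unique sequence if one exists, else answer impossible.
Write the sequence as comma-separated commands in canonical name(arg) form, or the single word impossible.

straight(1), straight(1), spin(right)

key: running spin(right) before straight(1) would end elsewhere — order is forced
from: at (3,3), heading up
[1] after straight(1): at (3,4), heading up
[2] after straight(1): at (3,5), heading up
[3] after spin(right): at (3,5), heading right
uniquely the one of 216 3-step routes that fits.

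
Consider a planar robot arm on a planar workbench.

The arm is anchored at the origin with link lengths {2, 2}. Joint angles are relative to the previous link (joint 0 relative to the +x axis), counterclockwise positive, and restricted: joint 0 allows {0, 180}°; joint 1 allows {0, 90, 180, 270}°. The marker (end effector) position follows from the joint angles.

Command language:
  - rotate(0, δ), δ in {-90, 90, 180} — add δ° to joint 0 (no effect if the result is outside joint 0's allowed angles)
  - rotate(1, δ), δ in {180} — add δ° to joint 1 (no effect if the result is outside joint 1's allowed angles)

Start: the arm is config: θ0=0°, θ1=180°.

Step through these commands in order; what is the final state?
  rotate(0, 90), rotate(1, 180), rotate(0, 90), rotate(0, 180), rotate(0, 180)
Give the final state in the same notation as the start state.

t0: config: θ0=0°, θ1=180°
[1] after rotate(0, 90): config: θ0=0°, θ1=180°
[2] after rotate(1, 180): config: θ0=0°, θ1=0°
[3] after rotate(0, 90): config: θ0=0°, θ1=0°
[4] after rotate(0, 180): config: θ0=180°, θ1=0°
[5] after rotate(0, 180): config: θ0=0°, θ1=0°

config: θ0=0°, θ1=0°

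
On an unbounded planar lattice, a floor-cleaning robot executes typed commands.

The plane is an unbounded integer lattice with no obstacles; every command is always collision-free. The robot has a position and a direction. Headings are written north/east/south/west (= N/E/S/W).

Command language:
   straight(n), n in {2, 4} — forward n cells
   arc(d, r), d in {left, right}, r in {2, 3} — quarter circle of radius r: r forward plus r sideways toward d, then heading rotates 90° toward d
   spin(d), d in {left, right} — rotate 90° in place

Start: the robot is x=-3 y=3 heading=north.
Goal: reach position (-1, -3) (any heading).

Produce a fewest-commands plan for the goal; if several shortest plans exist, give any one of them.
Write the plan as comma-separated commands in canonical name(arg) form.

spin(right), arc(right, 2), straight(4)

initial: x=-3 y=3 heading=north
[1] after spin(right): x=-3 y=3 heading=east
[2] after arc(right, 2): x=-1 y=1 heading=south
[3] after straight(4): x=-1 y=-3 heading=south
no 2-step plan works, so 3 is optimal.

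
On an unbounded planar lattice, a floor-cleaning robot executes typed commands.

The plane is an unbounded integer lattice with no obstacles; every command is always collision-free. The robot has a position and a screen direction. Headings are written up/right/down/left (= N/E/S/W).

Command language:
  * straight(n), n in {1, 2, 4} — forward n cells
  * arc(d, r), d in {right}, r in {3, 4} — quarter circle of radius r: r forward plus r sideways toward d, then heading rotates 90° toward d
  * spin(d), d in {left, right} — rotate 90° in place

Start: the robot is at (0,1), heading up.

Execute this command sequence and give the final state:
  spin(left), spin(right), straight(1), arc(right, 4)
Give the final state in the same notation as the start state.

begin: at (0,1), heading up
1. spin(left) → at (0,1), heading left
2. spin(right) → at (0,1), heading up
3. straight(1) → at (0,2), heading up
4. arc(right, 4) → at (4,6), heading right

at (4,6), heading right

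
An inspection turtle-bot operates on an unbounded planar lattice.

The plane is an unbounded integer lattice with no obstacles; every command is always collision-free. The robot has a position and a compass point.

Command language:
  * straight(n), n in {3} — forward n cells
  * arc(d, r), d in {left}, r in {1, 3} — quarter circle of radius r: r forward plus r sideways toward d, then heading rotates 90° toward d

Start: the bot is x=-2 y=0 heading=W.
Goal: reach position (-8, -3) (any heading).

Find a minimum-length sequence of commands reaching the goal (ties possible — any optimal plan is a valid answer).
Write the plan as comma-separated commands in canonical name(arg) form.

begin: x=-2 y=0 heading=W
t=1 straight(3) ⇒ x=-5 y=0 heading=W
t=2 arc(left, 3) ⇒ x=-8 y=-3 heading=S
minimal: 2 command(s), checked below 2.

straight(3), arc(left, 3)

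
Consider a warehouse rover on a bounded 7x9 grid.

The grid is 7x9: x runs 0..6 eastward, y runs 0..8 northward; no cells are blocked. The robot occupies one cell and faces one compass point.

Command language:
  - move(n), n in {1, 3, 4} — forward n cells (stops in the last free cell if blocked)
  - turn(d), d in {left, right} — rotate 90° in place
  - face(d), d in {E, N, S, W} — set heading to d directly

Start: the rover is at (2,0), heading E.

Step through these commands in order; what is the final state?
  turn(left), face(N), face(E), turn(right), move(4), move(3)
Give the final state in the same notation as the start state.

at (2,0), heading S

t0: at (2,0), heading E
step 1 (turn(left)): at (2,0), heading N
step 2 (face(N)): at (2,0), heading N
step 3 (face(E)): at (2,0), heading E
step 4 (turn(right)): at (2,0), heading S
step 5 (move(4)): at (2,0), heading S
step 6 (move(3)): at (2,0), heading S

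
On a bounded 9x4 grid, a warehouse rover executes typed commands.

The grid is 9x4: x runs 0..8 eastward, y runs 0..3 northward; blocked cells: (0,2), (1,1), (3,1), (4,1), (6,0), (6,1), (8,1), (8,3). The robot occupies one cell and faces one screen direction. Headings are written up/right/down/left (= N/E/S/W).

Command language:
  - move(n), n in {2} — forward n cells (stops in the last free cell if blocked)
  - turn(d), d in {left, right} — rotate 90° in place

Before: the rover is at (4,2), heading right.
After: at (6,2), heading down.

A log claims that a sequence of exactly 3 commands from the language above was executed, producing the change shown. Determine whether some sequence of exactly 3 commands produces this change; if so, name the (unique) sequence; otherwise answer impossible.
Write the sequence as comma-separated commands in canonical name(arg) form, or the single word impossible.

key: position moved to (6,2) AND the heading swung to S — translation plus rotation needed
initial: at (4,2), heading right
step 1 (move(2)): at (6,2), heading right
step 2 (turn(right)): at (6,2), heading down
step 3 (move(2)): at (6,2), heading down
no rival 3-sequence matches.

move(2), turn(right), move(2)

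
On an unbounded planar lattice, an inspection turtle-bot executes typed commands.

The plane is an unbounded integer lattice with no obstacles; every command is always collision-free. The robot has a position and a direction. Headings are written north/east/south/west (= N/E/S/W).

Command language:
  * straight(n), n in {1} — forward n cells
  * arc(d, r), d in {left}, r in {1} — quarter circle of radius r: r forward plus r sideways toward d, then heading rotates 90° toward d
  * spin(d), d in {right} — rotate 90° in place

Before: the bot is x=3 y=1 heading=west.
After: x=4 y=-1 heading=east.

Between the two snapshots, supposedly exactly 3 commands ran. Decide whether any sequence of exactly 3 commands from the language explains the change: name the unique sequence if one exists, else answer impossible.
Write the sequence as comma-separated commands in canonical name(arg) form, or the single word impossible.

arc(left, 1), arc(left, 1), straight(1)

key: cell and facing (now E) both changed — the 3 commands mix motion and turning
initial: x=3 y=1 heading=west
step 1 (arc(left, 1)): x=2 y=0 heading=south
step 2 (arc(left, 1)): x=3 y=-1 heading=east
step 3 (straight(1)): x=4 y=-1 heading=east
uniquely the one of 27 3-step routes that fits.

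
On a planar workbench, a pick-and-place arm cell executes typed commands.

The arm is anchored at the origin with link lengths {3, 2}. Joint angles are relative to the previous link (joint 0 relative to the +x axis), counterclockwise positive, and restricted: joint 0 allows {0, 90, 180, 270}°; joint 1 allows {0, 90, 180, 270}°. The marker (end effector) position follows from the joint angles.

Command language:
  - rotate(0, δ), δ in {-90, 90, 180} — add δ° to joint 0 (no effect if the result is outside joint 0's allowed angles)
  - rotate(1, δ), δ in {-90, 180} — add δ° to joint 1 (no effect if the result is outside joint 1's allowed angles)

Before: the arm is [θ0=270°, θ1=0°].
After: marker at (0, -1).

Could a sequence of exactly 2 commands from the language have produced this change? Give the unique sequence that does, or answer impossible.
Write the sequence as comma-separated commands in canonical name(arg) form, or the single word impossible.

rotate(1, -90), rotate(1, -90)

start: [θ0=270°, θ1=0°]
1. rotate(1, -90) → [θ0=270°, θ1=270°]
2. rotate(1, -90) → [θ0=270°, θ1=180°]
all 25 alternatives checked — unique.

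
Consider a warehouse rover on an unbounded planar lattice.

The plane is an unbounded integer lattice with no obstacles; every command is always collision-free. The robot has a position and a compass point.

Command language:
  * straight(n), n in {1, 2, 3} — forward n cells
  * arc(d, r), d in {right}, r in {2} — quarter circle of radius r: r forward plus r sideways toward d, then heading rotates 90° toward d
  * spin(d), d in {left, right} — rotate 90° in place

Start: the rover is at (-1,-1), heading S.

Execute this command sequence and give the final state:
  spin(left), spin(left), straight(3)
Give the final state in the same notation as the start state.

at (-1,2), heading N

start: at (-1,-1), heading S
[1] after spin(left): at (-1,-1), heading E
[2] after spin(left): at (-1,-1), heading N
[3] after straight(3): at (-1,2), heading N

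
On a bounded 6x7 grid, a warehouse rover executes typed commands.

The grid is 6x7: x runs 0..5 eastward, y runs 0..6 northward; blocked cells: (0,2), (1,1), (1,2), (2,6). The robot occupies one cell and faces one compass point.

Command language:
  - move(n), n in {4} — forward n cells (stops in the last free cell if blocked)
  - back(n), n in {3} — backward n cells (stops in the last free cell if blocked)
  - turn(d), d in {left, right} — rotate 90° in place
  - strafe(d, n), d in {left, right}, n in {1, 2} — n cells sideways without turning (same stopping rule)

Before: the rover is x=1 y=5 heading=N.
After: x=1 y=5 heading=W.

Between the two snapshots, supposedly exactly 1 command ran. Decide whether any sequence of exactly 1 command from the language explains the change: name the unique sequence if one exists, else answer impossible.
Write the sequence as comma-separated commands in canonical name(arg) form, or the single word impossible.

key: (1,5) unchanged — the single command moves nothing
t0: x=1 y=5 heading=N
step 1 (turn(left)): x=1 y=5 heading=W
all 8 alternatives checked — unique.

turn(left)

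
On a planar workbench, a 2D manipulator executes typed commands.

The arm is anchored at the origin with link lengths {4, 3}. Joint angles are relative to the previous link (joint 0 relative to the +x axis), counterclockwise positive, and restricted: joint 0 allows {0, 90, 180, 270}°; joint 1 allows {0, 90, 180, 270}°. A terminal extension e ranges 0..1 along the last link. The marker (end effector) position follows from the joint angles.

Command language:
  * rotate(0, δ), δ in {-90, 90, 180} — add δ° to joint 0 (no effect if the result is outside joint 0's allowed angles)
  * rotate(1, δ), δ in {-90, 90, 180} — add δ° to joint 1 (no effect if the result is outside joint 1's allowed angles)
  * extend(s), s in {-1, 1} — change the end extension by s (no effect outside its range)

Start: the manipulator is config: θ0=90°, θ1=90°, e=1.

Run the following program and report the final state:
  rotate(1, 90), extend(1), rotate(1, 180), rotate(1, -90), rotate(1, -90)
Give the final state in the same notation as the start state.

config: θ0=90°, θ1=180°, e=1

from: config: θ0=90°, θ1=90°, e=1
t=1 rotate(1, 90) ⇒ config: θ0=90°, θ1=180°, e=1
t=2 extend(1) ⇒ config: θ0=90°, θ1=180°, e=1
t=3 rotate(1, 180) ⇒ config: θ0=90°, θ1=0°, e=1
t=4 rotate(1, -90) ⇒ config: θ0=90°, θ1=270°, e=1
t=5 rotate(1, -90) ⇒ config: θ0=90°, θ1=180°, e=1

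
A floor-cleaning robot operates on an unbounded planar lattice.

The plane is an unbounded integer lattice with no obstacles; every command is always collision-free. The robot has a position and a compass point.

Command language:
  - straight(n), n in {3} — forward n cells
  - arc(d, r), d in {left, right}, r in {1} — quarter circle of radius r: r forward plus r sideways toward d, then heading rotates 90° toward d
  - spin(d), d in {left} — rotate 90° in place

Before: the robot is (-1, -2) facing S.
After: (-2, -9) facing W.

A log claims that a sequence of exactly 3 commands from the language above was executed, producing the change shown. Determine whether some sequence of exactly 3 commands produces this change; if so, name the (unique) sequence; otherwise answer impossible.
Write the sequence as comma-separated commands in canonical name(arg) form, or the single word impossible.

key: running arc(right, 1) before straight(3) would end elsewhere — order is forced
begin: (-1, -2) facing S
1. straight(3) → (-1, -5) facing S
2. straight(3) → (-1, -8) facing S
3. arc(right, 1) → (-2, -9) facing W
no rival 3-sequence matches.

straight(3), straight(3), arc(right, 1)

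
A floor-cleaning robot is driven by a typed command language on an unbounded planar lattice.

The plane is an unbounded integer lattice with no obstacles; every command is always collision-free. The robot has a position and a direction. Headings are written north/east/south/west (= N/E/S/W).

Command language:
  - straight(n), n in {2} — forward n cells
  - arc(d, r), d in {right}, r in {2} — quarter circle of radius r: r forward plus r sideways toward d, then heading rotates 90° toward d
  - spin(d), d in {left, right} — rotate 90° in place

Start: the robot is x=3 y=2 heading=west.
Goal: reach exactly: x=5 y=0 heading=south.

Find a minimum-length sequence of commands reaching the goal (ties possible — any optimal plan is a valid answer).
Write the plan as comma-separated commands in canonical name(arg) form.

spin(left), spin(left), arc(right, 2)

t0: x=3 y=2 heading=west
1. spin(left) → x=3 y=2 heading=south
2. spin(left) → x=3 y=2 heading=east
3. arc(right, 2) → x=5 y=0 heading=south
minimal: 3 command(s), checked below 3.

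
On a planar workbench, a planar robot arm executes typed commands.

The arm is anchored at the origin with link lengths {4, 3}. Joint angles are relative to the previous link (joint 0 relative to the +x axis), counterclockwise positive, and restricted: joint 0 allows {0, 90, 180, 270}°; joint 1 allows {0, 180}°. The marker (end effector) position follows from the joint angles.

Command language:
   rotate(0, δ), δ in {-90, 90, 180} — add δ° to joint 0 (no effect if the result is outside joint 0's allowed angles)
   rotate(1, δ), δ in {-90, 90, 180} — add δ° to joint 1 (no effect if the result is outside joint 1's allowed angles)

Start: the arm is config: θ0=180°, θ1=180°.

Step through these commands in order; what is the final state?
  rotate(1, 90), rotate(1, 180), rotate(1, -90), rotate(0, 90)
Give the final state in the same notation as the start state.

config: θ0=270°, θ1=0°

initial: config: θ0=180°, θ1=180°
[1] after rotate(1, 90): config: θ0=180°, θ1=180°
[2] after rotate(1, 180): config: θ0=180°, θ1=0°
[3] after rotate(1, -90): config: θ0=180°, θ1=0°
[4] after rotate(0, 90): config: θ0=270°, θ1=0°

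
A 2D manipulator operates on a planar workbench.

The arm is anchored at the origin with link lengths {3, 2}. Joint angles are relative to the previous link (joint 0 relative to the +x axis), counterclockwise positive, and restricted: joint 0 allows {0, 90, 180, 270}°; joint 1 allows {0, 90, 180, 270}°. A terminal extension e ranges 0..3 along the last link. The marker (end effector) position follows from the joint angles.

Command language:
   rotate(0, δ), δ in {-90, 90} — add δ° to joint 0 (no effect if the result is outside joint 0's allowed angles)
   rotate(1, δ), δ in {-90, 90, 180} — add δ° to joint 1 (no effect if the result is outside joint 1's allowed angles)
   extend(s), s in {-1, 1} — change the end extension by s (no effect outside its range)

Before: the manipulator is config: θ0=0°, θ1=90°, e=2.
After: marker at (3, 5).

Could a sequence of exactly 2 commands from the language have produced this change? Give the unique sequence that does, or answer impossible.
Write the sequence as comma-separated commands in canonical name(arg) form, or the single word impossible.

initial: config: θ0=0°, θ1=90°, e=2
step 1 (extend(1)): config: θ0=0°, θ1=90°, e=3
step 2 (extend(1)): config: θ0=0°, θ1=90°, e=3
no other 2-command option fits: unique.

extend(1), extend(1)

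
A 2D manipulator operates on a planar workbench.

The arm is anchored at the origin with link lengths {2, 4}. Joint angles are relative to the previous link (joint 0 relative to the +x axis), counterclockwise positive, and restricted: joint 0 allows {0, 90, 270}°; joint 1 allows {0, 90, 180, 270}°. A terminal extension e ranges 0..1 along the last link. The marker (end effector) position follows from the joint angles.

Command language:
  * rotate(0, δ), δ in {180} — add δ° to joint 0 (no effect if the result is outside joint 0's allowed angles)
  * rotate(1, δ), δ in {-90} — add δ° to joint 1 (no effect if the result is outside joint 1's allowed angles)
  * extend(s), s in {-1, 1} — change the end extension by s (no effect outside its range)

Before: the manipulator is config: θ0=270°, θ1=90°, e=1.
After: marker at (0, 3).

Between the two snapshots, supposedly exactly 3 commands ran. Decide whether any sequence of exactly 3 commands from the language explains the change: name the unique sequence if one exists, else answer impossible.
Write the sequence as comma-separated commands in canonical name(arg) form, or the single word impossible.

rotate(1, -90), rotate(1, -90), rotate(1, -90)

begin: config: θ0=270°, θ1=90°, e=1
1. rotate(1, -90) → config: θ0=270°, θ1=0°, e=1
2. rotate(1, -90) → config: θ0=270°, θ1=270°, e=1
3. rotate(1, -90) → config: θ0=270°, θ1=180°, e=1
all 64 alternatives checked — unique.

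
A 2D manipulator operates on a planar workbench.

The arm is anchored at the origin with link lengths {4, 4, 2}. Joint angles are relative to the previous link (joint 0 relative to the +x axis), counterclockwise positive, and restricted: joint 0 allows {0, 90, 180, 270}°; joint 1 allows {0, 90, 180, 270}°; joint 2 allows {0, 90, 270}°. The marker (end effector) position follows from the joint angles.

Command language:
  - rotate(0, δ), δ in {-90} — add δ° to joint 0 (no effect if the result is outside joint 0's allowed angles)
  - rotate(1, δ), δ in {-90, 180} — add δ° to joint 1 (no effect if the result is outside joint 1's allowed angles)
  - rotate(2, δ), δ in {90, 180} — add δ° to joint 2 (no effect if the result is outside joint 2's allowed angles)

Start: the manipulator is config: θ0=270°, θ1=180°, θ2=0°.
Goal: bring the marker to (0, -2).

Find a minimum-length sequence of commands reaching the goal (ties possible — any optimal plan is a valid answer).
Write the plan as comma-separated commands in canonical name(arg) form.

t0: config: θ0=270°, θ1=180°, θ2=0°
[1] after rotate(0, -90): config: θ0=180°, θ1=180°, θ2=0°
[2] after rotate(0, -90): config: θ0=90°, θ1=180°, θ2=0°
minimal: 2 command(s), checked below 2.

rotate(0, -90), rotate(0, -90)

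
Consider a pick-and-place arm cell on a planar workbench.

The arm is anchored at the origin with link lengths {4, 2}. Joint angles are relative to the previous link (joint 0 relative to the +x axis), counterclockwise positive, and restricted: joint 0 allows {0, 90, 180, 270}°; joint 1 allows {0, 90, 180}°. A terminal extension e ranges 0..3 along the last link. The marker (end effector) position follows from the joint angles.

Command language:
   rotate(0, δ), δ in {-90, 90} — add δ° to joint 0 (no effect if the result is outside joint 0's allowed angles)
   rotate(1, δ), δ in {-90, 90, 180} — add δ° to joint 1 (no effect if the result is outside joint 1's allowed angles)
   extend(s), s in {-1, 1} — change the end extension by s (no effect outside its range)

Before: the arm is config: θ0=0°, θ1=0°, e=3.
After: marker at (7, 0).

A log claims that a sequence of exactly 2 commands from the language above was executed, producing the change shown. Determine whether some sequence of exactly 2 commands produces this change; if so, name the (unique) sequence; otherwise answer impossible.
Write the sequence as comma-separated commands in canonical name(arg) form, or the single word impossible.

extend(-1), extend(-1)

start: config: θ0=0°, θ1=0°, e=3
1. extend(-1) → config: θ0=0°, θ1=0°, e=2
2. extend(-1) → config: θ0=0°, θ1=0°, e=1
no other 2-command option fits: unique.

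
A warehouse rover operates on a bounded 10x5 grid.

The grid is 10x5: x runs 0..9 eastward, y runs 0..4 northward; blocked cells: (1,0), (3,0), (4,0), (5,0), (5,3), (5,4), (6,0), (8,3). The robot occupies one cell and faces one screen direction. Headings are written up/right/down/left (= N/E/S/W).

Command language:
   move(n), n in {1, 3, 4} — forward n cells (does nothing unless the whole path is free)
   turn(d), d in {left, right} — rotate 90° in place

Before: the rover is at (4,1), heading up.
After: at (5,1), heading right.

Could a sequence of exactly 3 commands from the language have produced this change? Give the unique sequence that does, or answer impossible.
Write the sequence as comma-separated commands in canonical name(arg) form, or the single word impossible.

key: cell and facing (now E) both changed — the 3 commands mix motion and turning
begin: at (4,1), heading up
[1] after move(4): at (4,1), heading up
[2] after turn(right): at (4,1), heading right
[3] after move(1): at (5,1), heading right
no other 3-command option fits: unique.

move(4), turn(right), move(1)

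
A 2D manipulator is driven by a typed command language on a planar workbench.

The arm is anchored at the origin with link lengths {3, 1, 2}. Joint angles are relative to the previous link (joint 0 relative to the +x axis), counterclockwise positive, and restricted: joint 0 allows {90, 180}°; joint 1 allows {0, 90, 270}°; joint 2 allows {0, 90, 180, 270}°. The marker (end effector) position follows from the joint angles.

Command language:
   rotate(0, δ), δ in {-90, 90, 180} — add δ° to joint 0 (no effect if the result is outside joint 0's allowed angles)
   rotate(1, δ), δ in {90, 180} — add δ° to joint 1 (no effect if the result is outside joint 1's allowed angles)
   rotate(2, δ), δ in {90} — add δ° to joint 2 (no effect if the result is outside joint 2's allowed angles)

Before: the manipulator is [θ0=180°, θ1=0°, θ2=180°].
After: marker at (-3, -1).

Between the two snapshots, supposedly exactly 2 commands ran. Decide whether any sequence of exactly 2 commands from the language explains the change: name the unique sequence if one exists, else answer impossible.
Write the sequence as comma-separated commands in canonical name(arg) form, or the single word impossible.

rotate(1, 90), rotate(1, 180)

key: running rotate(1, 180) before rotate(1, 90) would end elsewhere — order is forced
t0: [θ0=180°, θ1=0°, θ2=180°]
t=1 rotate(1, 90) ⇒ [θ0=180°, θ1=90°, θ2=180°]
t=2 rotate(1, 180) ⇒ [θ0=180°, θ1=270°, θ2=180°]
no other 2-command option fits: unique.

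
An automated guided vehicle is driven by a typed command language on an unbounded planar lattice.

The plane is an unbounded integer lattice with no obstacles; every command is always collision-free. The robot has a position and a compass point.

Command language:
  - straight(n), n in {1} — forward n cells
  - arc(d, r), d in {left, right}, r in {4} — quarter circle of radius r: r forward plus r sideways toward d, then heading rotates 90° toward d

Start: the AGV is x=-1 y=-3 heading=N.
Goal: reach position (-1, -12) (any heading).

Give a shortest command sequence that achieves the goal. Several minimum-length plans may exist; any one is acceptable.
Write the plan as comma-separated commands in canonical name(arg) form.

t0: x=-1 y=-3 heading=N
t=1 arc(right, 4) ⇒ x=3 y=1 heading=E
t=2 arc(right, 4) ⇒ x=7 y=-3 heading=S
t=3 straight(1) ⇒ x=7 y=-4 heading=S
t=4 arc(right, 4) ⇒ x=3 y=-8 heading=W
t=5 arc(left, 4) ⇒ x=-1 y=-12 heading=S
shorter routes all fall short; 5 is best.

arc(right, 4), arc(right, 4), straight(1), arc(right, 4), arc(left, 4)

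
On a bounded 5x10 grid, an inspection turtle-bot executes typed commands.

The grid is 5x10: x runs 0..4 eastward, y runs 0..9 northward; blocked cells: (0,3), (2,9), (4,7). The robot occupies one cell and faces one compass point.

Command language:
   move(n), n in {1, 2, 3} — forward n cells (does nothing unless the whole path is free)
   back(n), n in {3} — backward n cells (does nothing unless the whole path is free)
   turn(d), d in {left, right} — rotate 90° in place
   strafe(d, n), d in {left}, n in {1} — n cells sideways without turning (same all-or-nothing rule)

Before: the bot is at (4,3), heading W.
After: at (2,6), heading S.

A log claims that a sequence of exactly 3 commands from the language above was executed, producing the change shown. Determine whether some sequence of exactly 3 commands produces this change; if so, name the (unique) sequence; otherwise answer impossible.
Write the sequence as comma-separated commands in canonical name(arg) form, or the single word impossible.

key: position moved to (2,6) AND the heading swung to S — translation plus rotation needed
start: at (4,3), heading W
1. move(2) → at (2,3), heading W
2. turn(left) → at (2,3), heading S
3. back(3) → at (2,6), heading S
no rival 3-sequence matches.

move(2), turn(left), back(3)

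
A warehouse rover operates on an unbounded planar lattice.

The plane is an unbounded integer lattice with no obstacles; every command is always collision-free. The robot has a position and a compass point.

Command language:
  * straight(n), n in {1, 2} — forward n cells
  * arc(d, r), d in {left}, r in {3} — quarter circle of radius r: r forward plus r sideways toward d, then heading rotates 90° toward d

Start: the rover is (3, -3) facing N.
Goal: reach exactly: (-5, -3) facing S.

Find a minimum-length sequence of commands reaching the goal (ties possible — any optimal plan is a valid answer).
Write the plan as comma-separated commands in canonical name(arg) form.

arc(left, 3), straight(2), arc(left, 3)

start: (3, -3) facing N
1. arc(left, 3) → (0, 0) facing W
2. straight(2) → (-2, 0) facing W
3. arc(left, 3) → (-5, -3) facing S
nothing shorter than 3 reaches the goal.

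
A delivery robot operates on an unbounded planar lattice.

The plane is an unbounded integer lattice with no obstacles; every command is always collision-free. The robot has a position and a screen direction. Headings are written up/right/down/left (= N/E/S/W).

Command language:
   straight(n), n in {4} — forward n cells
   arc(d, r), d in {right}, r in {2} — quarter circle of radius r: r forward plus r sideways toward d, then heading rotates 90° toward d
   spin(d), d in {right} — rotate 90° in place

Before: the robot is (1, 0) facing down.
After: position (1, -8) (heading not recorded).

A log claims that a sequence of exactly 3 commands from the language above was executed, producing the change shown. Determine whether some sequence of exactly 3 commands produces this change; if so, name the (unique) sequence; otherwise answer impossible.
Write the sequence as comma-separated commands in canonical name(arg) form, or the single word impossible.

key: running spin(right) before straight(4) would end elsewhere — order is forced
start: (1, 0) facing down
step 1 (straight(4)): (1, -4) facing down
step 2 (straight(4)): (1, -8) facing down
step 3 (spin(right)): (1, -8) facing left
all 27 alternatives checked — unique.

straight(4), straight(4), spin(right)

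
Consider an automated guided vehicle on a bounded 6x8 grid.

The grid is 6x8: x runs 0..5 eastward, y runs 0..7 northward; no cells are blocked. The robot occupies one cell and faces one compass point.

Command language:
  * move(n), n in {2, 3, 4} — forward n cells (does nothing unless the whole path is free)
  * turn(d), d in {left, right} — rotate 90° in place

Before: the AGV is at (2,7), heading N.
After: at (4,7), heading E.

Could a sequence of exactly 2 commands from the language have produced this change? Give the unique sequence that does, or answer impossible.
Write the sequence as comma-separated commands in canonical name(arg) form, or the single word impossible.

key: cell and facing (now E) both changed — the 2 commands mix motion and turning
begin: at (2,7), heading N
[1] after turn(right): at (2,7), heading E
[2] after move(2): at (4,7), heading E
no other 2-command option fits: unique.

turn(right), move(2)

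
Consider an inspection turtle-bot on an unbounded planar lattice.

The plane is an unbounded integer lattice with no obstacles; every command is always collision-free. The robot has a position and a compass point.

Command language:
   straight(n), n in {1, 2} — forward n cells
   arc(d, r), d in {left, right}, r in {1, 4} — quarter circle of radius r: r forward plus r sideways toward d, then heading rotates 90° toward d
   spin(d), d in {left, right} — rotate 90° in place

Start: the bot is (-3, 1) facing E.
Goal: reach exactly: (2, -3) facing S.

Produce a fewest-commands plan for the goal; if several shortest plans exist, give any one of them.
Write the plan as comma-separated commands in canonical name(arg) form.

straight(1), arc(right, 4)

begin: (-3, 1) facing E
t=1 straight(1) ⇒ (-2, 1) facing E
t=2 arc(right, 4) ⇒ (2, -3) facing S
minimal: 2 command(s), checked below 2.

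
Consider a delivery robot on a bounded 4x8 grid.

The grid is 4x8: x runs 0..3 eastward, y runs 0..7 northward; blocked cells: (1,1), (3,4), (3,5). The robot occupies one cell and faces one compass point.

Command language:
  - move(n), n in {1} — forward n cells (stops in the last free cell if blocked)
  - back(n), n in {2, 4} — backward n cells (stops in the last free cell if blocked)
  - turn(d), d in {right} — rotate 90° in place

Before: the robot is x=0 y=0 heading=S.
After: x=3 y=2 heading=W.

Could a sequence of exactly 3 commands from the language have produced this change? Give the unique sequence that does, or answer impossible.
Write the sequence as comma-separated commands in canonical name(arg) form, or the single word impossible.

key: order matters: swapping back(2) and back(4) lands elsewhere
begin: x=0 y=0 heading=S
t=1 back(2) ⇒ x=0 y=2 heading=S
t=2 turn(right) ⇒ x=0 y=2 heading=W
t=3 back(4) ⇒ x=3 y=2 heading=W
no other 3-command option fits: unique.

back(2), turn(right), back(4)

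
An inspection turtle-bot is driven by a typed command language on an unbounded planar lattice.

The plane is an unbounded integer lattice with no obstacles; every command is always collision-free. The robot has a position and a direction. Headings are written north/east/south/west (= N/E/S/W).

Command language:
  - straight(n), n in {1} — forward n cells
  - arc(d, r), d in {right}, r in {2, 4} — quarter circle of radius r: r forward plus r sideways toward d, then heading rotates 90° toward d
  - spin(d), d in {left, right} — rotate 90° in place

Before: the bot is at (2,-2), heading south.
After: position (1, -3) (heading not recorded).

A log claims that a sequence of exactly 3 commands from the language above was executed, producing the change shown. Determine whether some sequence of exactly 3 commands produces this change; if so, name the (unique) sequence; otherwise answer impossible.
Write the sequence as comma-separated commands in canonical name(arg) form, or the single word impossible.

straight(1), spin(right), straight(1)

begin: at (2,-2), heading south
[1] after straight(1): at (2,-3), heading south
[2] after spin(right): at (2,-3), heading west
[3] after straight(1): at (1,-3), heading west
no other 3-command option fits: unique.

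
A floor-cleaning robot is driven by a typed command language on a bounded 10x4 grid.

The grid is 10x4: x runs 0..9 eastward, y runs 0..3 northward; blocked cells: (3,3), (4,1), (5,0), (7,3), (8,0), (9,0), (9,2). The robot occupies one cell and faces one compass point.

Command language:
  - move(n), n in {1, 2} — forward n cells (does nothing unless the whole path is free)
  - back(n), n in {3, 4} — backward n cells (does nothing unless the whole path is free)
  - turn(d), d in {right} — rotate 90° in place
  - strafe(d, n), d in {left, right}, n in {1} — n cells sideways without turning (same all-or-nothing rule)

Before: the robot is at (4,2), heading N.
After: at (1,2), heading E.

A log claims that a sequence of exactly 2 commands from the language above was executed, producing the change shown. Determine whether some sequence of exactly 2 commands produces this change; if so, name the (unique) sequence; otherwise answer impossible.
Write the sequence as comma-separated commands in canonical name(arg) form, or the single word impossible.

key: order matters: swapping turn(right) and back(3) lands elsewhere
begin: at (4,2), heading N
t=1 turn(right) ⇒ at (4,2), heading E
t=2 back(3) ⇒ at (1,2), heading E
all 49 alternatives checked — unique.

turn(right), back(3)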